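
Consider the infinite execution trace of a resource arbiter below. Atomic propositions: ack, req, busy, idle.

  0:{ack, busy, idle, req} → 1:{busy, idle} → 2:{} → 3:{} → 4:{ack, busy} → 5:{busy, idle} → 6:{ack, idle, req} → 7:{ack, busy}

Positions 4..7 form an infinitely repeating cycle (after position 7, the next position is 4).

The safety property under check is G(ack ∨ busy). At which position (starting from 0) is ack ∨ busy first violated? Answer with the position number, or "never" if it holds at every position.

2

Check ack ∨ busy at each position in order: 0 ✓, 1 ✓.
At position 2 the labels are {}, so ack ∨ busy is false there. This is the first violation.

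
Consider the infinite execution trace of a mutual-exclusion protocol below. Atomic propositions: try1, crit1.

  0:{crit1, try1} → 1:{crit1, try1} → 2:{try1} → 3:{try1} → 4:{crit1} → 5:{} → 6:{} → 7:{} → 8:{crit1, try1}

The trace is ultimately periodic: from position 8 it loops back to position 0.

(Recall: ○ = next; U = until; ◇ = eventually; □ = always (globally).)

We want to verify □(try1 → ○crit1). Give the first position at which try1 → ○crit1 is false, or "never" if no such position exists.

1

Check try1 → ○crit1 at each position in order: 0 ✓.
At position 1 the labels are {crit1, try1} and the next position 2 has {try1}, so try1 → ○crit1 is false there. This is the first violation.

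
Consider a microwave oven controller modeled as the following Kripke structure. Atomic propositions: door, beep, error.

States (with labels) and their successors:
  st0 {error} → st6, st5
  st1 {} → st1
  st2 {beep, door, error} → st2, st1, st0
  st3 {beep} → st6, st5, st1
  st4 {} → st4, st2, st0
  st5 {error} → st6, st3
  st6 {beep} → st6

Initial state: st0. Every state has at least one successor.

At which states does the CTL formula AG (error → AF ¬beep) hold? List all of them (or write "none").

{st0, st1, st3, st5, st6}

States satisfying error → AF ¬beep: {st0, st1, st3, st4, st5, st6}.
States satisfying AG (error → AF ¬beep): {st0, st1, st3, st5, st6}.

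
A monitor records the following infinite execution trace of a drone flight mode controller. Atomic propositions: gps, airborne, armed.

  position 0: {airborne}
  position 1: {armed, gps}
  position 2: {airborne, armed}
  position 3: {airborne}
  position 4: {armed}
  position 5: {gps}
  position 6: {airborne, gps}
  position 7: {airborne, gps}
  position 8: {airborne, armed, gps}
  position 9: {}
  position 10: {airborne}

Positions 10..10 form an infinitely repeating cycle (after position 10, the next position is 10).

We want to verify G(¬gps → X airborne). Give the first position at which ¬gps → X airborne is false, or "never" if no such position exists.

At position 0 the labels are {airborne} and the next position 1 has {armed, gps}, so ¬gps → X airborne is false there. This is the first violation.

0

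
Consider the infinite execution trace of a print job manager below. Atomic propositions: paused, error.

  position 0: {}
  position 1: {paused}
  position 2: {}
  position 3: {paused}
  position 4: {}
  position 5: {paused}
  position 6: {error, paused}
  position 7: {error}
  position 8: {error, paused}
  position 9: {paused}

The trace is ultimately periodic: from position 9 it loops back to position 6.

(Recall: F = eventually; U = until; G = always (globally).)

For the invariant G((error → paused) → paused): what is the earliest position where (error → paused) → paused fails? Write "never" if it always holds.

0

At position 0 the labels are {}, so (error → paused) → paused is false there. This is the first violation.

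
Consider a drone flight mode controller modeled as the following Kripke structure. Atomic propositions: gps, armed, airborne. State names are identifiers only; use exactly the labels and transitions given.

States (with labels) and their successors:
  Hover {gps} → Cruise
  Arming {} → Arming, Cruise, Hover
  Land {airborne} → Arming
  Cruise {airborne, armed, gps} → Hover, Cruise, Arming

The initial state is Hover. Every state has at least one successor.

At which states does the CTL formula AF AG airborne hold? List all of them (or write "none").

States satisfying AG airborne: ∅.
States satisfying AF AG airborne: ∅.

none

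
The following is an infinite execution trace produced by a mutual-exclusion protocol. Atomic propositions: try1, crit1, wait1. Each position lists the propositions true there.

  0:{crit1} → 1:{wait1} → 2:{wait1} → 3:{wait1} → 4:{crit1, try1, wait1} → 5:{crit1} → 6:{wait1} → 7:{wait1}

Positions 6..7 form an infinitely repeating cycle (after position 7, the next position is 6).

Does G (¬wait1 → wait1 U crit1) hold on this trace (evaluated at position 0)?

¬wait1 → wait1 U crit1 holds at every position 0..7, and those are all positions ever visited, so G (¬wait1 → wait1 U crit1) holds.
Positions where ¬wait1 holds: 0, 5.
Check wait1 U crit1 at each: 0→ok, 5→ok.

Satisfied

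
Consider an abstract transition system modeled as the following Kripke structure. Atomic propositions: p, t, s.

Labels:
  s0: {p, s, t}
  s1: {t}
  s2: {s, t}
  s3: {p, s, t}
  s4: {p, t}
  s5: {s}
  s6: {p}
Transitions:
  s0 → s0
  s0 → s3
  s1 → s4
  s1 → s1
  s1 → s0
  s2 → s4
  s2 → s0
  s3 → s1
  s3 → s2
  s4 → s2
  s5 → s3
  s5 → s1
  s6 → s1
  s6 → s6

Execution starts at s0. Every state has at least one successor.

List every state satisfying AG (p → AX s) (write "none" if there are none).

none

States satisfying p → AX s: {s0, s1, s2, s4, s5}.
States satisfying AG (p → AX s): ∅.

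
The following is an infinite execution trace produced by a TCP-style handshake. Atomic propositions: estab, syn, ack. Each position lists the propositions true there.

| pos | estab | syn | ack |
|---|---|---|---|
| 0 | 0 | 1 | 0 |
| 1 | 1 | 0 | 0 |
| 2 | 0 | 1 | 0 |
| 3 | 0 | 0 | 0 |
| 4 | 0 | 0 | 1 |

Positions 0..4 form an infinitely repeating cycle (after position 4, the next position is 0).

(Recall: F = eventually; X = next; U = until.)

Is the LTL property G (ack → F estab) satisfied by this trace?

ack → F estab holds at every position 0..4, and those are all positions ever visited, so G (ack → F estab) holds.
Positions where ack holds: 4.
Check F estab at each: 4→ok.

Yes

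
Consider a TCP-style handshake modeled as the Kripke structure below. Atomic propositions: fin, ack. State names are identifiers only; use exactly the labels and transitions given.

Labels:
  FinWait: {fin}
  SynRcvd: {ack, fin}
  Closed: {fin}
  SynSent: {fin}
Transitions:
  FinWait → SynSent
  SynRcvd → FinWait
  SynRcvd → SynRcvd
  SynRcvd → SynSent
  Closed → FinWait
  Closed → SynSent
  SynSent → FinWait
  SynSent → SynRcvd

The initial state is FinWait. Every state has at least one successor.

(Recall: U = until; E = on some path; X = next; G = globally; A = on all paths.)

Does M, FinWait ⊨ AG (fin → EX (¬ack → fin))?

Yes

States satisfying fin → EX (¬ack → fin): {FinWait, SynRcvd, Closed, SynSent}.
States satisfying AG (fin → EX (¬ack → fin)): {FinWait, SynRcvd, Closed, SynSent}.
Every state reachable from FinWait satisfies fin → EX (¬ack → fin).
FinWait ∈ Sat(AG (fin → EX (¬ack → fin))).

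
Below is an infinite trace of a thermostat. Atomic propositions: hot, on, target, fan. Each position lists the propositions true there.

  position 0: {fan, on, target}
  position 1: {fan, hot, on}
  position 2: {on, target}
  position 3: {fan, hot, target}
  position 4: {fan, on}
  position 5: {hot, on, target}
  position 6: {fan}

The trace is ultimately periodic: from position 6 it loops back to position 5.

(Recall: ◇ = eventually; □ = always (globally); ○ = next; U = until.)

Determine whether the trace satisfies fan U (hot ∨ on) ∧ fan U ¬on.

Walking from position 0: hot ∨ on first holds at position 0, and fan holds at every earlier position along the way, so fan U (hot ∨ on) holds.
Walking from position 0: at position 2, ¬on has not yet held and fan fails, so fan U ¬on is false.
At position 0: fan U (hot ∨ on) is true; fan U ¬on is false; so fan U (hot ∨ on) ∧ fan U ¬on is false.

No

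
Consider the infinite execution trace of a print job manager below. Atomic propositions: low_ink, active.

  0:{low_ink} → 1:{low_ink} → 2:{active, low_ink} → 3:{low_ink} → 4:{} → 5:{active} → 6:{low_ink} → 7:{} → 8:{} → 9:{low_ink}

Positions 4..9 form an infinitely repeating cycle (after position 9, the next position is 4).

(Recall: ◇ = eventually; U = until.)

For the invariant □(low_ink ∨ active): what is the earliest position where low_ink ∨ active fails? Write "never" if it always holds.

Check low_ink ∨ active at each position in order: 0 ✓, 1 ✓, 2 ✓, 3 ✓.
At position 4 the labels are {}, so low_ink ∨ active is false there. This is the first violation.

4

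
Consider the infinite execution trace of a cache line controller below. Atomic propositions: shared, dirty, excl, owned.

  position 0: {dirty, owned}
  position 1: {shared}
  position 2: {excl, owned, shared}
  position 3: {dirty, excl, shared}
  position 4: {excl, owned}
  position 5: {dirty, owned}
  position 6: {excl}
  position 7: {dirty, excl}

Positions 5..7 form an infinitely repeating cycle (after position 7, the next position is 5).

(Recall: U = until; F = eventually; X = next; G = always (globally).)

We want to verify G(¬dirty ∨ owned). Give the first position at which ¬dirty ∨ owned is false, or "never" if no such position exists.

Check ¬dirty ∨ owned at each position in order: 0 ✓, 1 ✓, 2 ✓.
At position 3 the labels are {dirty, excl, shared}, so ¬dirty ∨ owned is false there. This is the first violation.

3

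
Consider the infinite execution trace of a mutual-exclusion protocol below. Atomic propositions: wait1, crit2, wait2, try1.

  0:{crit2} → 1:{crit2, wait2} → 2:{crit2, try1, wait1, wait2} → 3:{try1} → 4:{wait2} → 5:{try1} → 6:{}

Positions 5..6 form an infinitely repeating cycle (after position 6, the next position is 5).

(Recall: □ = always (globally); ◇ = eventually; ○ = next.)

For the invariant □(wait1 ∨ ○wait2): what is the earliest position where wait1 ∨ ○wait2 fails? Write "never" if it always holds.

Check wait1 ∨ ○wait2 at each position in order: 0 ✓, 1 ✓, 2 ✓, 3 ✓.
At position 4 the labels are {wait2} and the next position 5 has {try1}, so wait1 ∨ ○wait2 is false there. This is the first violation.

4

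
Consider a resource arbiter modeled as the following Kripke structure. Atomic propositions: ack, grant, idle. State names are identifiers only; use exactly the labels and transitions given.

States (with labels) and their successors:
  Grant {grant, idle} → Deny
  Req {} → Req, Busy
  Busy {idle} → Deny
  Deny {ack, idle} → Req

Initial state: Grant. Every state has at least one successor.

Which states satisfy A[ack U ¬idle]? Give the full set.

{Req, Deny}

States satisfying ack: {Deny}.
States satisfying ¬idle: {Req}.
States satisfying A[ack U ¬idle]: {Req, Deny}.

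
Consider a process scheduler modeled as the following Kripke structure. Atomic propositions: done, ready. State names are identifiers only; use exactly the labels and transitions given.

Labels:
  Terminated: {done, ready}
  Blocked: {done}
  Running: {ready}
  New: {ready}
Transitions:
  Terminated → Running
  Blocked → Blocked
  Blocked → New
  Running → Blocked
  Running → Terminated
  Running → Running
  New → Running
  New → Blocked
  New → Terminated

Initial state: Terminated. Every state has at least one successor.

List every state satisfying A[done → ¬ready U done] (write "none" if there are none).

States satisfying done → ¬ready: {Blocked, Running, New}.
States satisfying done: {Terminated, Blocked}.
States satisfying A[done → ¬ready U done]: {Terminated, Blocked}.

{Terminated, Blocked}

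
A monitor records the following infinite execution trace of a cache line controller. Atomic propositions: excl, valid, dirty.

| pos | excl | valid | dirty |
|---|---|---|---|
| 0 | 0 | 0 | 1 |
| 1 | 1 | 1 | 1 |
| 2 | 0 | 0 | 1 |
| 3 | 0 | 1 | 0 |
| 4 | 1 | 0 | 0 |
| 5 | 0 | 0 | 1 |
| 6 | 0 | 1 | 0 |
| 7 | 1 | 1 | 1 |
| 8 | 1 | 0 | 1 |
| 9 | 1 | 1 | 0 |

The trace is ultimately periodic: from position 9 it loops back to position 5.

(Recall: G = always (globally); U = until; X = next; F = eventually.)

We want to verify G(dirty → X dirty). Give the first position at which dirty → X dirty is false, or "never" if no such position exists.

Check dirty → X dirty at each position in order: 0 ✓, 1 ✓.
At position 2 the labels are {dirty} and the next position 3 has {valid}, so dirty → X dirty is false there. This is the first violation.

2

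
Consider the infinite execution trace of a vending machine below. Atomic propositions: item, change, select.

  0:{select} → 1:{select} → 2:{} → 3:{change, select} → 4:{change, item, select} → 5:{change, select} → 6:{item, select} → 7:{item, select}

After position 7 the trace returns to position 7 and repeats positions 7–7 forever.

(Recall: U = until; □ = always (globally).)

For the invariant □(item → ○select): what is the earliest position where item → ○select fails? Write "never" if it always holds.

item → ○select holds at every position 0..7, and those are all the positions the trace ever visits, so the invariant □(item → ○select) is never violated.

never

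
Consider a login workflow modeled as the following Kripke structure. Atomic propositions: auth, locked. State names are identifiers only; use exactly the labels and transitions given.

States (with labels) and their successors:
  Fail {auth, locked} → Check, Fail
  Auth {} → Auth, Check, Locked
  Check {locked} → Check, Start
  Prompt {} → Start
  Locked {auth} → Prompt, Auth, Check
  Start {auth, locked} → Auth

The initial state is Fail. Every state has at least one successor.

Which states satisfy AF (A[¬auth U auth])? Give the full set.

States satisfying A[¬auth U auth]: {Fail, Prompt, Locked, Start}.
States satisfying AF (A[¬auth U auth]): {Fail, Prompt, Locked, Start}.

{Fail, Prompt, Locked, Start}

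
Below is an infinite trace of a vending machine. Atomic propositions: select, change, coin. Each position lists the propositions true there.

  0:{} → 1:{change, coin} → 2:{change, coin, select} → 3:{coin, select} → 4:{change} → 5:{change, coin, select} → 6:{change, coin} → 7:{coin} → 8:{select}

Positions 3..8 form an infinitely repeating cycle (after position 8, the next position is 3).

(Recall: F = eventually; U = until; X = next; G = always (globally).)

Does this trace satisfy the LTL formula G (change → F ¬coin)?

Holds

change → F ¬coin holds at every position 0..8, and those are all positions ever visited, so G (change → F ¬coin) holds.
Positions where change holds: 1, 2, 4, 5, 6.
Check F ¬coin at each: 1→ok, 2→ok, 4→ok, 5→ok, 6→ok.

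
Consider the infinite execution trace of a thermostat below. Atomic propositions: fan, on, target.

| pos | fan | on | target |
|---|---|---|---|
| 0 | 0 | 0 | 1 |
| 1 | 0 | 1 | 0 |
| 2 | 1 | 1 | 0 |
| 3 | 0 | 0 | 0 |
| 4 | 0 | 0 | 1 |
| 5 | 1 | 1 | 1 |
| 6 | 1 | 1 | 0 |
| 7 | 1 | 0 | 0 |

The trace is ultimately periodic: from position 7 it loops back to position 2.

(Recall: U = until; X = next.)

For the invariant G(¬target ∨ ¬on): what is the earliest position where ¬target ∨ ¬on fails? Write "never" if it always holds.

5

Check ¬target ∨ ¬on at each position in order: 0 ✓, 1 ✓, 2 ✓, 3 ✓, 4 ✓.
At position 5 the labels are {fan, on, target}, so ¬target ∨ ¬on is false there. This is the first violation.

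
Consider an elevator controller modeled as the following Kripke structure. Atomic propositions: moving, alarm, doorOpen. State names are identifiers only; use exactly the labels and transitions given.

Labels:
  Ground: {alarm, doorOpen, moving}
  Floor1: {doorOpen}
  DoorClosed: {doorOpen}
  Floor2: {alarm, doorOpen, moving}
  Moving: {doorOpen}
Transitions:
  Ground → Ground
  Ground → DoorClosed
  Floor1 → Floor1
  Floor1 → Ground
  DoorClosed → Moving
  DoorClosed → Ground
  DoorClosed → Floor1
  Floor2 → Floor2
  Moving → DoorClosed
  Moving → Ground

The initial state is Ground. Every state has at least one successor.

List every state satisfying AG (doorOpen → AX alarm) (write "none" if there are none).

{Floor2}

States satisfying doorOpen → AX alarm: {Floor2}.
States satisfying AG (doorOpen → AX alarm): {Floor2}.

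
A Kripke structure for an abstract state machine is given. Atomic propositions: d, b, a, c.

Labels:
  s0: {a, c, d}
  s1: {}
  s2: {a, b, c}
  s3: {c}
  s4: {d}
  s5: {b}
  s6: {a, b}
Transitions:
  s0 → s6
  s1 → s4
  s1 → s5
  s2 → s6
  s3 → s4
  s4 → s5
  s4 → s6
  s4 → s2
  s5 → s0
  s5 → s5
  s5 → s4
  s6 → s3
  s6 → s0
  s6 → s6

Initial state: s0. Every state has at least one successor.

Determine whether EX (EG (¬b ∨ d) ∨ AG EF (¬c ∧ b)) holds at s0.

States satisfying EG (¬b ∨ d) ∨ AG EF (¬c ∧ b): {s0, s1, s2, s3, s4, s5, s6}.
States satisfying EX (EG (¬b ∨ d) ∨ AG EF (¬c ∧ b)): {s0, s1, s2, s3, s4, s5, s6}.
s0 ∈ Sat(EX (EG (¬b ∨ d) ∨ AG EF (¬c ∧ b))).

Satisfied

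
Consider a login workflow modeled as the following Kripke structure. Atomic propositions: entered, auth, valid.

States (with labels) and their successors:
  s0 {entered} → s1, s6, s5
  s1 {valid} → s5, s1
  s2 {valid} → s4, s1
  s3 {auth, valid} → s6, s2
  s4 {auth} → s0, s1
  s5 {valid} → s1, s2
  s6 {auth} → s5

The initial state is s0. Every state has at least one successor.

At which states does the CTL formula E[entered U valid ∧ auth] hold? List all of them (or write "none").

States satisfying entered: {s0}.
States satisfying valid ∧ auth: {s3}.
States satisfying E[entered U valid ∧ auth]: {s3}.

{s3}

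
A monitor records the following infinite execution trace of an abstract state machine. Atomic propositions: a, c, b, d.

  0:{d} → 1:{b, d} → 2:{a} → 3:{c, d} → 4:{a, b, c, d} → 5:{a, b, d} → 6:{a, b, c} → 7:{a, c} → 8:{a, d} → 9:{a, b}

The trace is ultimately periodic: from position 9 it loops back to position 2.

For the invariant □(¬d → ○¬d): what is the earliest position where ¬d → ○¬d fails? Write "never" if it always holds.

Check ¬d → ○¬d at each position in order: 0 ✓, 1 ✓.
At position 2 the labels are {a} and the next position 3 has {c, d}, so ¬d → ○¬d is false there. This is the first violation.

2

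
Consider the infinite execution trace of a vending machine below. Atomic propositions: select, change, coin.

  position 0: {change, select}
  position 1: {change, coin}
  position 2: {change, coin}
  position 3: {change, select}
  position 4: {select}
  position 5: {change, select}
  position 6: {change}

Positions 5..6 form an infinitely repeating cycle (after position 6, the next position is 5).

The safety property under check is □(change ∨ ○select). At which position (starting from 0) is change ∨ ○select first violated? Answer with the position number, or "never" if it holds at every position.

never

change ∨ ○select holds at every position 0..6, and those are all the positions the trace ever visits, so the invariant □(change ∨ ○select) is never violated.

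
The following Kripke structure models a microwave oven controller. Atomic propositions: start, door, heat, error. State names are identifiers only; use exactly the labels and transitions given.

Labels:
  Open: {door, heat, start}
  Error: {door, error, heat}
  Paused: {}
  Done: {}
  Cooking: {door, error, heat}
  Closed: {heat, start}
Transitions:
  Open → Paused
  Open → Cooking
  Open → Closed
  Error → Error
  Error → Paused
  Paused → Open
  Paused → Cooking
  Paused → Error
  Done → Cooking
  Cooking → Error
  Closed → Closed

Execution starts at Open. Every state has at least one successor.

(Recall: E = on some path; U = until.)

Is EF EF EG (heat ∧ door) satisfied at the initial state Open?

Yes

States satisfying EF EG (heat ∧ door): {Open, Error, Paused, Done, Cooking}.
States satisfying EF EF EG (heat ∧ door): {Open, Error, Paused, Done, Cooking}.
Some path from Open reaches a state where EF EG (heat ∧ door) holds.
Open ∈ Sat(EF EF EG (heat ∧ door)).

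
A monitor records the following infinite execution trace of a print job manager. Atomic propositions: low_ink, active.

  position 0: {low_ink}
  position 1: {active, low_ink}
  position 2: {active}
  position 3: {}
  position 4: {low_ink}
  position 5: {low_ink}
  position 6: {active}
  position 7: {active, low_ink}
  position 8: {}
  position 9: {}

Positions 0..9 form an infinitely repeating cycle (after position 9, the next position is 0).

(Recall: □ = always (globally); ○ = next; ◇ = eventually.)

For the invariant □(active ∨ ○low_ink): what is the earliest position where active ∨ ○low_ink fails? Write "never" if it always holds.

Check active ∨ ○low_ink at each position in order: 0 ✓, 1 ✓, 2 ✓, 3 ✓, 4 ✓.
At position 5 the labels are {low_ink} and the next position 6 has {active}, so active ∨ ○low_ink is false there. This is the first violation.

5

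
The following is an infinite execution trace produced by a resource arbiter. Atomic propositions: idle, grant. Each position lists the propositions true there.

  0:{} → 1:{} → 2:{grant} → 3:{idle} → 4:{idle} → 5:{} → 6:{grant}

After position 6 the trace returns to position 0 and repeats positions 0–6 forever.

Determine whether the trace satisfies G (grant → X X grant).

grant → X X grant must hold at every position from 0 onward. It fails at position 2, so G (grant → X X grant) is false.
Positions where grant holds: 2, 6.
Check X X grant at each: 2→fails, 6→fails.

Does not hold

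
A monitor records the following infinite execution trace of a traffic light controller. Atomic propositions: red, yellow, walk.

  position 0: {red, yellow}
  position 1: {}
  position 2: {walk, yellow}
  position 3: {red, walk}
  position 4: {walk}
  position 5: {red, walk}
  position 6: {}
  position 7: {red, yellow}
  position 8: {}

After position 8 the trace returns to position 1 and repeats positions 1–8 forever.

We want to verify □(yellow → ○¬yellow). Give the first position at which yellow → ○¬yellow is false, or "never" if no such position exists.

yellow → ○¬yellow holds at every position 0..8, and those are all the positions the trace ever visits, so the invariant □(yellow → ○¬yellow) is never violated.

never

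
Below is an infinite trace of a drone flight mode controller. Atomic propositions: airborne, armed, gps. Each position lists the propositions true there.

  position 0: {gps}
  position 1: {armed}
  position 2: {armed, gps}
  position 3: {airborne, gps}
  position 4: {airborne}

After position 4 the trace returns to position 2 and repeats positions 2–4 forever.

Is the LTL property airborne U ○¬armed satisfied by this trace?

Walking from position 0: at position 0, ○¬armed has not yet held and airborne fails, so airborne U ○¬armed is false.

Violated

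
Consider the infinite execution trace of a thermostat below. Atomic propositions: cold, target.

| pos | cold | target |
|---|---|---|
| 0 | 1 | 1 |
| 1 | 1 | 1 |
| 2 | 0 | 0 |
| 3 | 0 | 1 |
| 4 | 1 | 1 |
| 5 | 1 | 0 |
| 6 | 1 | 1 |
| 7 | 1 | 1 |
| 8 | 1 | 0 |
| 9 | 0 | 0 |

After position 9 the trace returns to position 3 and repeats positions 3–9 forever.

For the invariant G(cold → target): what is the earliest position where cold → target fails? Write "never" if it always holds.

5

Check cold → target at each position in order: 0 ✓, 1 ✓, 2 ✓, 3 ✓, 4 ✓.
At position 5 the labels are {cold}, so cold → target is false there. This is the first violation.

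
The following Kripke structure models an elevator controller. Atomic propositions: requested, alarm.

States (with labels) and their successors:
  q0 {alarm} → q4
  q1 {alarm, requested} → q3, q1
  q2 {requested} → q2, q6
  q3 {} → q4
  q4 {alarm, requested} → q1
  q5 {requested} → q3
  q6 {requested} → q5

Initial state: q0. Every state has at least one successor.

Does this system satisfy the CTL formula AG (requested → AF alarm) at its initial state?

States satisfying requested → AF alarm: {q0, q1, q3, q4, q5, q6}.
States satisfying AG (requested → AF alarm): {q0, q1, q3, q4, q5, q6}.
Every state reachable from q0 satisfies requested → AF alarm.
q0 ∈ Sat(AG (requested → AF alarm)).

Yes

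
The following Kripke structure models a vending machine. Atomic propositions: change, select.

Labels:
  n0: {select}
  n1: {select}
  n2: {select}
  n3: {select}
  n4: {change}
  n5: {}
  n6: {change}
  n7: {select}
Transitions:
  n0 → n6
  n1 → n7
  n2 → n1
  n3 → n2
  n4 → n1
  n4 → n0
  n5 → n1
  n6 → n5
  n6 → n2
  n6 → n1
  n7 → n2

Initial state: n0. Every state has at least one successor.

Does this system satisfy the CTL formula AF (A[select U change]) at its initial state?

Holds

States satisfying A[select U change]: {n0, n4, n6}.
States satisfying AF (A[select U change]): {n0, n4, n6}.
n0 ∈ Sat(AF (A[select U change])).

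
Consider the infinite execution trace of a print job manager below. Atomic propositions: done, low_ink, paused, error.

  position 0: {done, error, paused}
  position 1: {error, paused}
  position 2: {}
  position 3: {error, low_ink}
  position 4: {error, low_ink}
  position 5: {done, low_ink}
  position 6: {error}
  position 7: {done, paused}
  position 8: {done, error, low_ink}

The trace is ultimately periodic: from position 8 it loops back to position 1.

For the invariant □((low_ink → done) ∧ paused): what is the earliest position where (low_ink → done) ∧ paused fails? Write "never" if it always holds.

Check (low_ink → done) ∧ paused at each position in order: 0 ✓, 1 ✓.
At position 2 the labels are {}, so (low_ink → done) ∧ paused is false there. This is the first violation.

2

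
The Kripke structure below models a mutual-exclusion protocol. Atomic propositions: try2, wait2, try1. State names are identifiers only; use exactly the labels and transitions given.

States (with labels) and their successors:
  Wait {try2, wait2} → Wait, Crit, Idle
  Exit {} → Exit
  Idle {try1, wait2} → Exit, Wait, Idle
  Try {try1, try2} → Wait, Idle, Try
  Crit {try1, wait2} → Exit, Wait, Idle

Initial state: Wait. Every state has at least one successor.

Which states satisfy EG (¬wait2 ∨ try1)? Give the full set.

{Exit, Idle, Try, Crit}

States satisfying ¬wait2 ∨ try1: {Exit, Idle, Try, Crit}.
States satisfying EG (¬wait2 ∨ try1): {Exit, Idle, Try, Crit}.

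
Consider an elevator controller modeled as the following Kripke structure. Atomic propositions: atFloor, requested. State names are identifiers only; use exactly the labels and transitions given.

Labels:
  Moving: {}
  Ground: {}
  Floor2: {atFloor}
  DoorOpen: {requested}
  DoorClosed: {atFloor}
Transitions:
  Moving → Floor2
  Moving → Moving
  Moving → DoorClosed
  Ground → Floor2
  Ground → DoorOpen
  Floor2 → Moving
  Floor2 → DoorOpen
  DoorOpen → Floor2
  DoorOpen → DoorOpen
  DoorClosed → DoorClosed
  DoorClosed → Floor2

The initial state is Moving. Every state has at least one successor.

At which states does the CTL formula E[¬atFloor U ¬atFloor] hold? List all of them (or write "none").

States satisfying ¬atFloor: {Moving, Ground, DoorOpen}.
States satisfying E[¬atFloor U ¬atFloor]: {Moving, Ground, DoorOpen}.

{Moving, Ground, DoorOpen}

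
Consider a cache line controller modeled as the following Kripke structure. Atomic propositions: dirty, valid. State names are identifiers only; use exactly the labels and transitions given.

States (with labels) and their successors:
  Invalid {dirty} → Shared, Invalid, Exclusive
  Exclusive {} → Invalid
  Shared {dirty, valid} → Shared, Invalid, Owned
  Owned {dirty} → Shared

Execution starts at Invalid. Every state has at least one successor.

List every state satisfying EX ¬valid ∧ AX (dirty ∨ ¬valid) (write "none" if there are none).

States satisfying ¬valid: {Invalid, Exclusive, Owned}.
States satisfying EX ¬valid: {Invalid, Exclusive, Shared}.
States satisfying dirty ∨ ¬valid: {Invalid, Exclusive, Shared, Owned}.
States satisfying AX (dirty ∨ ¬valid): {Invalid, Exclusive, Shared, Owned}.
States satisfying EX ¬valid ∧ AX (dirty ∨ ¬valid): {Invalid, Exclusive, Shared}.

{Invalid, Exclusive, Shared}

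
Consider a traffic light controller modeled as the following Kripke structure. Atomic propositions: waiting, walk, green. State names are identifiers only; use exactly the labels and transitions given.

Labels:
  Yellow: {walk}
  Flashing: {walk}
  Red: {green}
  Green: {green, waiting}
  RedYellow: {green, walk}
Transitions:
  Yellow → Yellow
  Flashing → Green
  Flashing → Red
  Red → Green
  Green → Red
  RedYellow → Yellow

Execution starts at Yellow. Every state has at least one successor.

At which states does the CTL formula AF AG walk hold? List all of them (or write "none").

States satisfying AG walk: {Yellow, RedYellow}.
States satisfying AF AG walk: {Yellow, RedYellow}.

{Yellow, RedYellow}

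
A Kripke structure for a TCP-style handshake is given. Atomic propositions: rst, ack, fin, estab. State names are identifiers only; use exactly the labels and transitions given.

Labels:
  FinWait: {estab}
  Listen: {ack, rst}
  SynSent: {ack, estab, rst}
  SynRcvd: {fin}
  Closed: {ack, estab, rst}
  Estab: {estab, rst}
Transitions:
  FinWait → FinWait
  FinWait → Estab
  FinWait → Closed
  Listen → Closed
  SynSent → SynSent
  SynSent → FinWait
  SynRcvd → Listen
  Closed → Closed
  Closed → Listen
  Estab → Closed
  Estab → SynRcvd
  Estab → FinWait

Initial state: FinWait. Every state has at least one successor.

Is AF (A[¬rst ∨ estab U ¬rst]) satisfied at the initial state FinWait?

Yes

States satisfying A[¬rst ∨ estab U ¬rst]: {FinWait, SynRcvd}.
States satisfying AF (A[¬rst ∨ estab U ¬rst]): {FinWait, SynRcvd}.
FinWait ∈ Sat(AF (A[¬rst ∨ estab U ¬rst])).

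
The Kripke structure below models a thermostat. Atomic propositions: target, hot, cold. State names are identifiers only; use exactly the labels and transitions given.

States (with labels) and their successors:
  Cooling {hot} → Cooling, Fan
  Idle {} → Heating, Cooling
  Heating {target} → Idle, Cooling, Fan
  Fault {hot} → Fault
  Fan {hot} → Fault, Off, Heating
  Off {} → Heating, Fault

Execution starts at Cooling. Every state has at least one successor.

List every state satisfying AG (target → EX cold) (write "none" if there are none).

{Fault}

States satisfying target → EX cold: {Cooling, Idle, Fault, Fan, Off}.
States satisfying AG (target → EX cold): {Fault}.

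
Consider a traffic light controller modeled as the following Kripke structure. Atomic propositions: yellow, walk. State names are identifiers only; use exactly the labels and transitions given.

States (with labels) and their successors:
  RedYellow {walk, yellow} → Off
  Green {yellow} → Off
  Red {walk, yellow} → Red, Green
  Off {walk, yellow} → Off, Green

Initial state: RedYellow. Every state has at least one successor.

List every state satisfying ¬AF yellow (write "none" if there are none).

none

States satisfying yellow: {RedYellow, Green, Red, Off}.
States satisfying AF yellow: {RedYellow, Green, Red, Off}.
States satisfying ¬AF yellow: ∅.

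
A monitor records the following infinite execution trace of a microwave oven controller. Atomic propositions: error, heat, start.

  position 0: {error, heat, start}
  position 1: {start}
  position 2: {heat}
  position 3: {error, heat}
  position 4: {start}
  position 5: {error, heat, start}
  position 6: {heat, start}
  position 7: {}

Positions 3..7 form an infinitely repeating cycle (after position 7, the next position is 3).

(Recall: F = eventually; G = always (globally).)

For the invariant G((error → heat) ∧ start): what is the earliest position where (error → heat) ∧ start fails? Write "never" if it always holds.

2

Check (error → heat) ∧ start at each position in order: 0 ✓, 1 ✓.
At position 2 the labels are {heat}, so (error → heat) ∧ start is false there. This is the first violation.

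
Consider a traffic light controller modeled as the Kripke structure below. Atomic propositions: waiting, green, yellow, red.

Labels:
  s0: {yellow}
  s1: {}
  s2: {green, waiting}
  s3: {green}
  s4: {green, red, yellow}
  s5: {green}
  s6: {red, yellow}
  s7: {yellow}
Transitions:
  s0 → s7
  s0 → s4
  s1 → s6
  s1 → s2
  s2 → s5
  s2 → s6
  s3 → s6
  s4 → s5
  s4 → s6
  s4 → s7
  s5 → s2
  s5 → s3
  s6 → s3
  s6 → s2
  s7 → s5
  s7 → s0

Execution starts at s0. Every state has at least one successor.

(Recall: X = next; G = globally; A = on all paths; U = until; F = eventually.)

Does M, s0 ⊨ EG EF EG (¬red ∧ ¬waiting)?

Holds

States satisfying EF EG (¬red ∧ ¬waiting): {s0, s4, s7}.
States satisfying EG EF EG (¬red ∧ ¬waiting): {s0, s4, s7}.
s0 ∈ Sat(EG EF EG (¬red ∧ ¬waiting)).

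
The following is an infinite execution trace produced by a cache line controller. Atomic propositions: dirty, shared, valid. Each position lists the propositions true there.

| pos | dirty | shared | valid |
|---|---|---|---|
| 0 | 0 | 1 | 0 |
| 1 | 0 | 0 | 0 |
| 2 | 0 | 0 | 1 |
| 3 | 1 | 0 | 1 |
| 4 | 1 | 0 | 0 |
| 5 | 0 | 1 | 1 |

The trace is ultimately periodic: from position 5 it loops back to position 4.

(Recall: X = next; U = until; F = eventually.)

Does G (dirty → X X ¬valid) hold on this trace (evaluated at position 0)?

Does not hold

dirty → X X ¬valid must hold at every position from 0 onward. It fails at position 3, so G (dirty → X X ¬valid) is false.
Positions where dirty holds: 3, 4.
Check X X ¬valid at each: 3→fails, 4→ok.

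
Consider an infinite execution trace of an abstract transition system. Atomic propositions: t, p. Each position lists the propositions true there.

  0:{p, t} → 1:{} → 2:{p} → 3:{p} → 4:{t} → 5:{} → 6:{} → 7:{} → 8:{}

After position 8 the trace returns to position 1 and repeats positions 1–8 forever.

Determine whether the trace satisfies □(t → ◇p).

t → ◇p holds at every position 0..8, and those are all positions ever visited, so □(t → ◇p) holds.
Positions where t holds: 0, 4.
Check ◇p at each: 0→ok, 4→ok.

Holds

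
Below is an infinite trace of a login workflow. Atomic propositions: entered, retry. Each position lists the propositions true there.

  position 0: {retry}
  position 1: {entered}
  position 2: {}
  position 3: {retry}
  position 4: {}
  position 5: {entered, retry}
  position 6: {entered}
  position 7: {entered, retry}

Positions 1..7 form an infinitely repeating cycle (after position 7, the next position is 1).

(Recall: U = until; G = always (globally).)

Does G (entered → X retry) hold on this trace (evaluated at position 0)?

Violated

entered → X retry must hold at every position from 0 onward. It fails at position 1, so G (entered → X retry) is false.
Positions where entered holds: 1, 5, 6, 7.
Check X retry at each: 1→fails, 5→fails, 6→ok, 7→fails.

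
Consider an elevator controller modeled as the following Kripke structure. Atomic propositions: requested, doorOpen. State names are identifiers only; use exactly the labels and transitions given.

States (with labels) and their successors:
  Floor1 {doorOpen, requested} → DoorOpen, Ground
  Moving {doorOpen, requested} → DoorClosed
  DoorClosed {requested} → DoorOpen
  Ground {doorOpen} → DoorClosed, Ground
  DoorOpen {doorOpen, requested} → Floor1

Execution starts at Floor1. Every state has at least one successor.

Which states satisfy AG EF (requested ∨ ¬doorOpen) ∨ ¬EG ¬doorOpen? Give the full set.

{Floor1, Moving, DoorClosed, Ground, DoorOpen}

States satisfying EF (requested ∨ ¬doorOpen): {Floor1, Moving, DoorClosed, Ground, DoorOpen}.
States satisfying AG EF (requested ∨ ¬doorOpen): {Floor1, Moving, DoorClosed, Ground, DoorOpen}.
States satisfying ¬doorOpen: {DoorClosed}.
States satisfying EG ¬doorOpen: ∅.
States satisfying ¬EG ¬doorOpen: {Floor1, Moving, DoorClosed, Ground, DoorOpen}.
States satisfying AG EF (requested ∨ ¬doorOpen) ∨ ¬EG ¬doorOpen: {Floor1, Moving, DoorClosed, Ground, DoorOpen}.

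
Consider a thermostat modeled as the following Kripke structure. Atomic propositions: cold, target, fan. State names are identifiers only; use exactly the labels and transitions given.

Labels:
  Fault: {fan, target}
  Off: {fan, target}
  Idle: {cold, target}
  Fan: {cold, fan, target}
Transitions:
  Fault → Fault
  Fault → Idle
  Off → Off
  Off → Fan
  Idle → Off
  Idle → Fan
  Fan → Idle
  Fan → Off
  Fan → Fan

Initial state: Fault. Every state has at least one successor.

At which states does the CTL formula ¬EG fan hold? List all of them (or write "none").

States satisfying fan: {Fault, Off, Fan}.
States satisfying EG fan: {Fault, Off, Fan}.
States satisfying ¬EG fan: {Idle}.

{Idle}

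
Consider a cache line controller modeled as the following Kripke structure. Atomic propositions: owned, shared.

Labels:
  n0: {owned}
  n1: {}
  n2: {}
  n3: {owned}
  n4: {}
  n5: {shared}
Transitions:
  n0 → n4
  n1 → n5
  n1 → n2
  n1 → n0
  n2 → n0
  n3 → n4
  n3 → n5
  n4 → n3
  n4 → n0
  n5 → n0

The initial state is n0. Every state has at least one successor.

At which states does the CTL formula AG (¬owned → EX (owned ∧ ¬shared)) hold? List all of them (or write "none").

States satisfying ¬owned → EX (owned ∧ ¬shared): {n0, n1, n2, n3, n4, n5}.
States satisfying AG (¬owned → EX (owned ∧ ¬shared)): {n0, n1, n2, n3, n4, n5}.

{n0, n1, n2, n3, n4, n5}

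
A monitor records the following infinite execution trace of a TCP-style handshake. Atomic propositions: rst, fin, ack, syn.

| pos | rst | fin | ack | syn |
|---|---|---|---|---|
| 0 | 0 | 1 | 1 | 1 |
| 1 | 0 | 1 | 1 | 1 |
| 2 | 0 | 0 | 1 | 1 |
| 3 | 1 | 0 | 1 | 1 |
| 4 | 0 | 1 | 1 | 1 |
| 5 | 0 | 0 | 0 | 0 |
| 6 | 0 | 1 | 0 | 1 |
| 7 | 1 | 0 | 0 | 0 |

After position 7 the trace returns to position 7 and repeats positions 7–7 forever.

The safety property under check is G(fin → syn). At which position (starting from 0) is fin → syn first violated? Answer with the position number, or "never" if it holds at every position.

fin → syn holds at every position 0..7, and those are all the positions the trace ever visits, so the invariant G(fin → syn) is never violated.

never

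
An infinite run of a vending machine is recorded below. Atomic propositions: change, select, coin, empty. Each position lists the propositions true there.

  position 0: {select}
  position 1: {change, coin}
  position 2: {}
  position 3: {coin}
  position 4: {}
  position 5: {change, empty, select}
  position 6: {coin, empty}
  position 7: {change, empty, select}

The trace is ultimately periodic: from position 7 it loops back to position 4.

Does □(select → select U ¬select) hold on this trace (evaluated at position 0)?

select → select U ¬select holds at every position 0..7, and those are all positions ever visited, so □(select → select U ¬select) holds.
Positions where select holds: 0, 5, 7.
Check select U ¬select at each: 0→ok, 5→ok, 7→ok.

Satisfied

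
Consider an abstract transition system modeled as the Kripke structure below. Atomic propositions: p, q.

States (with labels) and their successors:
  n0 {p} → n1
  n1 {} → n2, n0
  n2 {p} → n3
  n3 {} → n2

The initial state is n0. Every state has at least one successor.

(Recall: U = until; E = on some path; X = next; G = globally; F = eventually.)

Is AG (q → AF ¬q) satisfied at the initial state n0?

Yes

States satisfying q → AF ¬q: {n0, n1, n2, n3}.
States satisfying AG (q → AF ¬q): {n0, n1, n2, n3}.
Every state reachable from n0 satisfies q → AF ¬q.
n0 ∈ Sat(AG (q → AF ¬q)).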